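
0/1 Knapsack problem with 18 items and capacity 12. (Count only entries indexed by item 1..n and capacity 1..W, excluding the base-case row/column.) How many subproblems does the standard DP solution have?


The DP table is indexed by (item, capacity).
Rows: 18 items
Columns: 12 capacity values (1 to W)
Total subproblems = 18 * 12 = 216


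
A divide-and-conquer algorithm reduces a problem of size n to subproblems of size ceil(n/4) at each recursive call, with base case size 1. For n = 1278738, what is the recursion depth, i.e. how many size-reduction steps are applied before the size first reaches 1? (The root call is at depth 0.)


Each step divides the size by 4 (rounding up); after k steps the size is ceil(n/4^k), which equals 1 exactly when 4^k >= n.
So the depth is the smallest k with 4^k >= 1278738, i.e. ceil(log_4(1278738)).
4^10 = 1048576 < 1278738 <= 4194304 = 4^11
Recursion depth = 11


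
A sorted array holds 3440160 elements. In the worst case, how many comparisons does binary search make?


Halving sequence: 3440160 -> 1720080 -> 860040 -> 430020 -> 215010 -> 107505 -> 53752 -> 26876 -> 13438 -> 6719 -> 3359 -> 1679 -> 839 -> 419 -> 209 -> 104 -> 52 -> 26 -> 13 -> 6 -> 3 -> 1
Number of halvings = 21
Max comparisons = 21 + 1 = 22


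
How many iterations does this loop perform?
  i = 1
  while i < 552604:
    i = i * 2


The loop variable doubles each iteration:
i = 1 -> 2 -> 4 -> 8 -> 16 -> 32 -> 64 -> 128 -> 256 -> 512 -> 1024 -> 2048 -> 4096 -> 8192 -> 16384 -> 32768 -> 65536 -> 131072 -> 262144 -> 524288 -> 1048576 (stop, 1048576 >= 552604)
Number of doublings = ceil(log2(552604)) = 20


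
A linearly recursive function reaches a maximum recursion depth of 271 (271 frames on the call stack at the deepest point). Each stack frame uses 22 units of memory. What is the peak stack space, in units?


Maximum recursion depth = 271 frames
Memory per frame = 22 units
Total stack space = depth * frame_size
= 271 * 22 = 5962


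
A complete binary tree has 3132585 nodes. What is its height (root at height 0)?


In a complete binary tree, level k holds nodes 2^k .. 2^(k+1)-1 (1-indexed).
Height = floor(log2(n)) = floor(log2(3132585)) = 21
Check: 2^21 = 2097152 <= 3132585 < 4194304 = 2^22


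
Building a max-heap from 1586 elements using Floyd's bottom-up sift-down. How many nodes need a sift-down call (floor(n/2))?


In a heap of 1586 elements (0-indexed array):
  Last element index: 1585
  Parent of last element: floor((1585 - 1) / 2) = 792
  Internal nodes: indices 0 to 792
  Count = floor(1586/2) = 793


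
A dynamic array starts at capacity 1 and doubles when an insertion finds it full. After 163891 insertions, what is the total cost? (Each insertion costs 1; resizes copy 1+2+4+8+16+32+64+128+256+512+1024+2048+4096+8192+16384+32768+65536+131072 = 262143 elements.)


Insertion cost: 163891 (one per element)
Resizes occur just before inserting elements 2, 3, 5, 9, ...
Elements copied at each resize: 1 + 2 + 4 + 8 + 16 + 32 + 64 + 128 + 256 + 512 + 1024 + 2048 + 4096 + 8192 + 16384 + 32768 + 65536 + 131072
Sum of copies = 262143 (geometric series: 2^k - 1)
Total = 163891 + 262143 = 426034


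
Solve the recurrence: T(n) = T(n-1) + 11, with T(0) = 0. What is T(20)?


Unrolling the recurrence:
T(20) = T(19) + 11
       = T(18) + 11 + 11
       = T(17) + 11*3
       ...
       = T(0) + 11*20
       = 0 + 220 = 220


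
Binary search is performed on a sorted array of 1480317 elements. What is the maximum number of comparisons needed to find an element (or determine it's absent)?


Binary search halves the search space each comparison:
  Step 1: search space = 1480317 -> 740158
  Step 2: search space = 740158 -> 370079
  Step 3: search space = 370079 -> 185039
  Step 4: search space = 185039 -> 92519
  Step 5: search space = 92519 -> 46259
  Step 6: search space = 46259 -> 23129
  Step 7: search space = 23129 -> 11564
  Step 8: search space = 11564 -> 5782
  Step 9: search space = 5782 -> 2891
  Step 10: search space = 2891 -> 1445
  Step 11: search space = 1445 -> 722
  Step 12: search space = 722 -> 361
  Step 13: search space = 361 -> 180
  Step 14: search space = 180 -> 90
  Step 15: search space = 90 -> 45
  Step 16: search space = 45 -> 22
  Step 17: search space = 22 -> 11
  Step 18: search space = 11 -> 5
  Step 19: search space = 5 -> 2
  Step 20: search space = 2 -> 1
  Step 21: search space = 1 (final check)
Maximum comparisons = floor(log2(1480317)) + 1 = 20 + 1 = 21


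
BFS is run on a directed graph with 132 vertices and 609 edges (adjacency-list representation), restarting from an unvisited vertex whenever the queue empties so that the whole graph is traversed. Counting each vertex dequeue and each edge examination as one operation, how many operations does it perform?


A full BFS traversal dequeues each vertex exactly once and examines each directed edge exactly once.
V = 132 (vertex processing cost)
E = 609 (edge examination cost)
Total operations proportional to V + E = 132 + 609 = 741


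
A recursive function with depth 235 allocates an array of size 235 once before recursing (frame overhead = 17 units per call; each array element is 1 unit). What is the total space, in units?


Array allocation: 235 units (allocated once)
Stack frames: 235 deep * 17 per frame = 3995 units
Total = 235 + 3995 = 4230


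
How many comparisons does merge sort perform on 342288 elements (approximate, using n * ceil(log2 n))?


Recursion depth: ceil(log2(342288)) = 19
Each recursion level merges n = 342288 elements
Total = 342288 * 19 = 6503472


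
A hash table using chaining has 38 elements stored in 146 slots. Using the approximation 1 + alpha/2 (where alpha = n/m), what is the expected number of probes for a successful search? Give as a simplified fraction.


Load factor alpha = n/m = 38/146
Expected probes = 1 + alpha/2 = 1 + 38/(2*146)
= 1 + 38/292
= 292/292 + 38/292
= 330/292
Simplify: 165/146


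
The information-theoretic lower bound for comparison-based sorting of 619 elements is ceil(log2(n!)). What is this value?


A binary decision tree of height h has at most 2^h leaves and needs at least n! of them, so h >= ceil(log2(n!)).
619! is far too large to multiply out, so use Stirling's series:
  ln(n!) ~ n ln n - n + (1/2) ln(2 pi n) + 1/(12n)  (error below 1/(360 n^3), negligible here)
  ln(619) = 6.4281053
  n ln n = 619 * 6.4281053 = 3978.9972
  (1/2) ln(2 pi * 619) = (1/2) ln(3889.2917) = 4.1330
  1/(12*619) = 0.0001
  ln(619!) ~ 3978.9972 - 619 + 4.1330 + 0.0001 = 3364.1303
Convert to base 2: log2(619!) = 3364.1303 / ln 2 = 3364.1303 / 0.69314718 = 4853.4141
ceil(4853.4141) = 4854


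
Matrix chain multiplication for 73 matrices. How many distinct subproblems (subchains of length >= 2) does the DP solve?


Subproblems are indexed by (i, j) where i < j.
Number of such pairs = n*(n-1)/2
= 73 * 72 / 2
= 2628


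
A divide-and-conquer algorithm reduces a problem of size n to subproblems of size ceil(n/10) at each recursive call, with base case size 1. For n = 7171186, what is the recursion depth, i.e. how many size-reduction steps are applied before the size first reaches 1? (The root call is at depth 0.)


Each step divides the size by 10 (rounding up); after k steps the size is ceil(n/10^k), which equals 1 exactly when 10^k >= n.
So the depth is the smallest k with 10^k >= 7171186, i.e. ceil(log_10(7171186)).
10^6 = 1000000 < 7171186 <= 10000000 = 10^7
Recursion depth = 7


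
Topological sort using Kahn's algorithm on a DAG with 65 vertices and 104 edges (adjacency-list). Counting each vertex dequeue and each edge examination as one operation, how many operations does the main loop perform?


Kahn's algorithm:
  1. Compute in-degrees: O(V + E)
  2. Process queue: each vertex dequeued once (O(V))
     each edge examined once (O(E))
Total = V + E = 65 + 104 = 169


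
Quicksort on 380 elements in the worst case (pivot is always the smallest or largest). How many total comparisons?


In the worst case, each partition step picks the worst pivot:
  Partition 1: 379 comparisons (n-1 elements to compare)
  Partition 2: 378 comparisons
  Partition 3: 377 comparisons
  Partition 4: 376 comparisons
  Partition 5: 375 comparisons
  ...
  Last partition: 0 comparisons
Total = (n-1) + (n-2) + ... + 1 + 0 = n*(n-1)/2
= 380*379/2 = 72010


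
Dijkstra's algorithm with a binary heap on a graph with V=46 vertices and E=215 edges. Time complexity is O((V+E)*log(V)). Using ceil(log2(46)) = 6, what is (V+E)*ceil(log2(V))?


Dijkstra with a binary heap: each vertex is extracted once, each edge may relax once.
Each heap operation costs O(log V).
V + E = 46 + 215 = 261
ceil(log2(46)) = 6 (since 2^5 = 32 < 46 <= 64 = 2^6)
Total heap work = (V+E) * ceil(log2(V)) = 261 * 6 = 1566


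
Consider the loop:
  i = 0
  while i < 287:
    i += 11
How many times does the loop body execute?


Starting at i = 0, each iteration adds 11.
Iterations until i >= 287:
  Iteration 1: i = 0 -> i = 11
  Iteration 2: i = 11 -> i = 22
  Iteration 3: i = 22 -> i = 33
  Iteration 4: i = 33 -> i = 44
  Iteration 5: i = 44 -> i = 55
  Iteration 6: i = 55 -> i = 66
  Iteration 7: i = 66 -> i = 77
  Iteration 8: i = 77 -> i = 88
  ... continuing ...
Total iterations = ceil(287/11) = 27


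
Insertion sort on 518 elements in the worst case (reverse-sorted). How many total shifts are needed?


In the worst case (reverse-sorted), each element shifts past all previous:
  Element 1: 1 shifts
  Element 2: 2 shifts
  Element 3: 3 shifts
  Element 4: 4 shifts
  Element 5: 5 shifts
  ...
  Element 517: 517 shifts
Total = 1 + 2 + ... + 517
= 518*(518-1)/2 = 133903


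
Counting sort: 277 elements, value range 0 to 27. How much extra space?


n = 277 (output array)
k = 28 (count array for 28 distinct values)
Extra space = 277 + 28 = 305


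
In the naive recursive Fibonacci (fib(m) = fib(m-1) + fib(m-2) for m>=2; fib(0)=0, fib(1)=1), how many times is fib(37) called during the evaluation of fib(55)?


Let N(m) = number of times fib(m) is called while evaluating fib(55).
N(55) = 1 (the initial call).
N(54) = 1 (only fib(55) calls it).
For 1 <= m <= 53: fib(m) is called by fib(m+1) and fib(m+2), so
  N(m) = N(m+1) + N(m+2).
fib(0) is called only by fib(2), so N(0) = N(2).
Walk down from m=55:
  N(55)=1, N(54)=1, N(53)=2, N(52)=3, N(51)=5, N(50)=8, N(49)=13, N(48)=21, N(47)=34, N(46)=55, N(45)=89, N(44)=144, N(43)=233, N(42)=377, N(41)=610, N(40)=987, N(39)=1597, N(38)=2584, N(37)=4181
N(37) = 4181


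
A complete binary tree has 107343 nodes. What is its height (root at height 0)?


In a complete binary tree, level k holds nodes 2^k .. 2^(k+1)-1 (1-indexed).
Height = floor(log2(n)) = floor(log2(107343)) = 16
Check: 2^16 = 65536 <= 107343 < 131072 = 2^17


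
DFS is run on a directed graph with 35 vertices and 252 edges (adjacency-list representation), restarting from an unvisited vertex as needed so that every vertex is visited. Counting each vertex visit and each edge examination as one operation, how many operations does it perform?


A full DFS traversal processes each vertex exactly once (push/pop on stack).
Each directed edge is examined once.
V = 35, E = 252
V + E = 287


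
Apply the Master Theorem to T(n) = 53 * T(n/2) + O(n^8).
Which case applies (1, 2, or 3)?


The Master Theorem: T(n) = a*T(n/b) + O(n^c)
  a = 53, b = 2, c = 8
log_b(a) = log_2(53) ~ 5.728
Compare b^c with a: 2^8 = 256 > 53, so c > log_b(a).
Since c > log_b(a), Case 3 applies.
T(n) = O(n^8)
Master Theorem case = 3


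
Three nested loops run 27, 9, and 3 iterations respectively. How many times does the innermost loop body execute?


Loop 1 (outermost): 27 iterations
Loop 2 (middle): 9 iterations per outer
Loop 3 (innermost): 3 iterations per middle
Total = 27 * 9 * 3 = 729


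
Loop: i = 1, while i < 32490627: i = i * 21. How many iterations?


i multiplies by 21 each step:
i = 1 -> 21 -> 441 -> 9261 -> 194481 -> 4084101 -> 85766121 (stop)
Iterations = ceil(log_21(32490627)) = 6


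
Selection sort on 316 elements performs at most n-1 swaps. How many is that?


Each of the 315 passes places one element in its final position.
Pass 1: swap minimum into position 0
Pass 2: swap minimum of remaining into position 1
...
Pass 315: last two elements, one swap
Maximum swaps = 316 - 1 = 315


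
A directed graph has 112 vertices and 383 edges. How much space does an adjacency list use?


Adjacency list: one list head per vertex + one entry per edge
Vertex heads: 112
Edge entries: 383
Total = 112 + 383 = 495


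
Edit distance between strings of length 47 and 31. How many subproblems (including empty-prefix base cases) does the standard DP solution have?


The table includes base cases (empty prefixes).
Rows: (m+1) = 48
Columns: (n+1) = 32
Total = 48 * 32 = 1536


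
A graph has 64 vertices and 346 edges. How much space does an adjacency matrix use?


Adjacency matrix: V x V grid of entries
Space = V^2 = 64^2 = 64 * 64 = 4096


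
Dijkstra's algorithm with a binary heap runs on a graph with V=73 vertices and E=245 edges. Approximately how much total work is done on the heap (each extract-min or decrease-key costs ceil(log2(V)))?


Dijkstra with a binary heap: each vertex is extracted once, each edge may relax once.
Each heap operation costs O(log V).
V + E = 73 + 245 = 318
ceil(log2(73)) = 7 (since 2^6 = 64 < 73 <= 128 = 2^7)
Total heap work = (V+E) * ceil(log2(V)) = 318 * 7 = 2226


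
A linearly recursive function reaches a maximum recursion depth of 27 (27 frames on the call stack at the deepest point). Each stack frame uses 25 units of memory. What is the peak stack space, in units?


Maximum recursion depth = 27 frames
Memory per frame = 25 units
Total stack space = depth * frame_size
= 27 * 25 = 675


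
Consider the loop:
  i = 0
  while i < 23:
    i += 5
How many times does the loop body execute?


Starting at i = 0, each iteration adds 5.
Iterations until i >= 23:
  Iteration 1: i = 0 -> i = 5
  Iteration 2: i = 5 -> i = 10
  Iteration 3: i = 10 -> i = 15
  Iteration 4: i = 15 -> i = 20
  Iteration 5: i = 20 -> i = 25
Total iterations = ceil(23/5) = 5


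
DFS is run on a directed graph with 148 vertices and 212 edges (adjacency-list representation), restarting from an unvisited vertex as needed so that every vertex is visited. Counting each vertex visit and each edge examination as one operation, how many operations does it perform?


A full DFS traversal processes each vertex exactly once (push/pop on stack).
Each directed edge is examined once.
V = 148, E = 212
V + E = 360


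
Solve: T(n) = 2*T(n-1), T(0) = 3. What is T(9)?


Unrolling:
T(9) = 2*T(8) = 2^2*T(7) = ... = 2^9*T(0)
= 2^9 * 3
= 512 * 3 = 1536


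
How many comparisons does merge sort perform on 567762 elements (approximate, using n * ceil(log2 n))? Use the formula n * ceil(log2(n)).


Recursion depth: ceil(log2(567762)) = 20
Each recursion level merges n = 567762 elements
Total = 567762 * 20 = 11355240


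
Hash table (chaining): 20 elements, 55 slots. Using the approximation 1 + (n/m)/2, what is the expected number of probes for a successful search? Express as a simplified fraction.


Computing expected probes:
alpha = 20/55
= 1 + alpha/2
= 1 + 20/(2*55)
= (2*55 + 20) / (2*55)
= 130/110 = 13/11


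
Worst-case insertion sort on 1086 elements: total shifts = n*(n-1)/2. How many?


Sum of shifts = 1 + 2 + 3 + ... + 1085
= 1086 * 1085 / 2
= 1178310 / 2
= 589155


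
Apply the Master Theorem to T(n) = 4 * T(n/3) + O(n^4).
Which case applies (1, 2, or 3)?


The Master Theorem: T(n) = a*T(n/b) + O(n^c)
  a = 4, b = 3, c = 4
log_b(a) = log_3(4) ~ 1.262
Compare b^c with a: 3^4 = 81 > 4, so c > log_b(a).
Since c > log_b(a), Case 3 applies.
T(n) = O(n^4)
Master Theorem case = 3


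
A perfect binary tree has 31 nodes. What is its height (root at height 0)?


For a perfect binary tree of height h: n = 2^(h+1) - 1, so h = log2(n+1) - 1.
  n + 1 = 32 = 2^5
  log2(32) = 5
  height = 5 - 1 = 4


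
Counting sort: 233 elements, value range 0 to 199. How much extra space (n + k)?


n = 233 (output array)
k = 200 (count array for 200 distinct values)
Extra space = 233 + 200 = 433


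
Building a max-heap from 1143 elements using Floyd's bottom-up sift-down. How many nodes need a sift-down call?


In a heap of 1143 elements (0-indexed array):
  Last element index: 1142
  Parent of last element: floor((1142 - 1) / 2) = 570
  Internal nodes: indices 0 to 570
  Count = floor(1143/2) = 571


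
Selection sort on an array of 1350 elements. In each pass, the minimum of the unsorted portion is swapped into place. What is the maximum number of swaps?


Selection sort performs one swap per pass:
  Pass 1: find min in positions 0 to 1349, swap with position 0
  Pass 2: find min in positions 1 to 1349, swap with position 1
  Pass 3: find min in positions 2 to 1349, swap with position 2
  Pass 4: find min in positions 3 to 1349, swap with position 3
  Pass 5: find min in positions 4 to 1349, swap with position 4
  ... (1344 more passes)
Total passes (and swaps) = n - 1 = 1350 - 1 = 1349


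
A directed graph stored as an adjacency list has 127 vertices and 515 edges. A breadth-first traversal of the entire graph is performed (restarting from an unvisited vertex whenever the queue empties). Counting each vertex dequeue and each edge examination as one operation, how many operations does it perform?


A full BFS traversal dequeues each vertex once and examines each edge once.
Vertex visits: 127
Edge visits: 515
V + E = 127 + 515 = 642


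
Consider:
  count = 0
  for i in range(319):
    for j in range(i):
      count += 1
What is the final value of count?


For each i, the inner loop runs i times:
  i=0: inner runs 0 times
  i=1: inner runs 1 time
  i=2: inner runs 2 times
  i=3: inner runs 3 times
  i=4: inner runs 4 times
  i=5: inner runs 5 times
  i=6: inner runs 6 times
  i=7: inner runs 7 times
  ...
Total = 0 + 1 + 2 + ... + 318 = 319*(319-1)/2 = 50721


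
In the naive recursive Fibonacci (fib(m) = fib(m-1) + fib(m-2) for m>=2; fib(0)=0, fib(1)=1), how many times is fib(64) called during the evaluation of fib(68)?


Let N(m) = number of times fib(m) is called while evaluating fib(68).
N(68) = 1 (the initial call).
N(67) = 1 (only fib(68) calls it).
For 1 <= m <= 66: fib(m) is called by fib(m+1) and fib(m+2), so
  N(m) = N(m+1) + N(m+2).
fib(0) is called only by fib(2), so N(0) = N(2).
Walk down from m=68:
  N(68)=1, N(67)=1, N(66)=2, N(65)=3, N(64)=5
N(64) = 5


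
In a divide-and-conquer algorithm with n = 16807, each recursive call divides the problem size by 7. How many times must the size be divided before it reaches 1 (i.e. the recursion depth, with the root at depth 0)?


Number of divisions = log_7(16807)
Sizes: 16807 -> 2401 -> 343 -> 49 -> 7 -> 1 (5 divisions)
Recursion depth = 5


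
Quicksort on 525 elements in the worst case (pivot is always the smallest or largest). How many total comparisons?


In the worst case, each partition step picks the worst pivot:
  Partition 1: 524 comparisons (n-1 elements to compare)
  Partition 2: 523 comparisons
  Partition 3: 522 comparisons
  Partition 4: 521 comparisons
  Partition 5: 520 comparisons
  ...
  Last partition: 0 comparisons
Total = (n-1) + (n-2) + ... + 1 + 0 = n*(n-1)/2
= 525*524/2 = 137550


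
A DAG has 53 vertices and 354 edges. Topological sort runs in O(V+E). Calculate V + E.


V = 53 (vertex processing)
E = 354 (edge processing)
V + E = 53 + 354 = 407


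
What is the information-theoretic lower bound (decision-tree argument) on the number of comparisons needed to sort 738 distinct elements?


A binary decision tree of height h has at most 2^h leaves and needs at least n! of them, so h >= ceil(log2(n!)).
738! is far too large to multiply out, so use Stirling's series:
  ln(n!) ~ n ln n - n + (1/2) ln(2 pi n) + 1/(12n)  (error below 1/(360 n^3), negligible here)
  ln(738) = 6.6039438
  n ln n = 738 * 6.6039438 = 4873.7105
  (1/2) ln(2 pi * 738) = (1/2) ln(4636.9908) = 4.2209
  1/(12*738) = 0.0001
  ln(738!) ~ 4873.7105 - 738 + 4.2209 + 0.0001 = 4139.9315
Convert to base 2: log2(738!) = 4139.9315 / ln 2 = 4139.9315 / 0.69314718 = 5972.6586
ceil(5972.6586) = 5973


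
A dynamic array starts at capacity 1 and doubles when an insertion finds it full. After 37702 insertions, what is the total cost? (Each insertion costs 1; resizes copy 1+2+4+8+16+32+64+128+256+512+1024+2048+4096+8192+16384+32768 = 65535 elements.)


Insertion cost: 37702 (one per element)
Resizes occur just before inserting elements 2, 3, 5, 9, ...
Elements copied at each resize: 1 + 2 + 4 + 8 + 16 + 32 + 64 + 128 + 256 + 512 + 1024 + 2048 + 4096 + 8192 + 16384 + 32768
Sum of copies = 65535 (geometric series: 2^k - 1)
Total = 37702 + 65535 = 103237


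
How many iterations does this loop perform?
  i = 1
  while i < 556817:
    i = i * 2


The loop variable doubles each iteration:
i = 1 -> 2 -> 4 -> 8 -> 16 -> 32 -> 64 -> 128 -> 256 -> 512 -> 1024 -> 2048 -> 4096 -> 8192 -> 16384 -> 32768 -> 65536 -> 131072 -> 262144 -> 524288 -> 1048576 (stop, 1048576 >= 556817)
Number of doublings = ceil(log2(556817)) = 20


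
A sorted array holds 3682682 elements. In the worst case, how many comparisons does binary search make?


Halving sequence: 3682682 -> 1841341 -> 920670 -> 460335 -> 230167 -> 115083 -> 57541 -> 28770 -> 14385 -> 7192 -> 3596 -> 1798 -> 899 -> 449 -> 224 -> 112 -> 56 -> 28 -> 14 -> 7 -> 3 -> 1
Number of halvings = 21
Max comparisons = 21 + 1 = 22


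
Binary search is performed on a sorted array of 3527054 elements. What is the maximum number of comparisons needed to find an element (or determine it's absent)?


Binary search halves the search space each comparison:
  Step 1: search space = 3527054 -> 1763527
  Step 2: search space = 1763527 -> 881763
  Step 3: search space = 881763 -> 440881
  Step 4: search space = 440881 -> 220440
  Step 5: search space = 220440 -> 110220
  Step 6: search space = 110220 -> 55110
  Step 7: search space = 55110 -> 27555
  Step 8: search space = 27555 -> 13777
  Step 9: search space = 13777 -> 6888
  Step 10: search space = 6888 -> 3444
  Step 11: search space = 3444 -> 1722
  Step 12: search space = 1722 -> 861
  Step 13: search space = 861 -> 430
  Step 14: search space = 430 -> 215
  Step 15: search space = 215 -> 107
  Step 16: search space = 107 -> 53
  Step 17: search space = 53 -> 26
  Step 18: search space = 26 -> 13
  Step 19: search space = 13 -> 6
  Step 20: search space = 6 -> 3
  Step 21: search space = 3 -> 1
  Step 22: search space = 1 (final check)
Maximum comparisons = floor(log2(3527054)) + 1 = 21 + 1 = 22


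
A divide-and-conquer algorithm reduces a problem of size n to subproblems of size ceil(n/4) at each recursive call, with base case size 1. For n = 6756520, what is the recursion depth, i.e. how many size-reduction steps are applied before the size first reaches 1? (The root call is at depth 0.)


Each step divides the size by 4 (rounding up); after k steps the size is ceil(n/4^k), which equals 1 exactly when 4^k >= n.
So the depth is the smallest k with 4^k >= 6756520, i.e. ceil(log_4(6756520)).
4^11 = 4194304 < 6756520 <= 16777216 = 4^12
Recursion depth = 12


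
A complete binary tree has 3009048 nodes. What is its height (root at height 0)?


In a complete binary tree, level k holds nodes 2^k .. 2^(k+1)-1 (1-indexed).
Height = floor(log2(n)) = floor(log2(3009048)) = 21
Check: 2^21 = 2097152 <= 3009048 < 4194304 = 2^22


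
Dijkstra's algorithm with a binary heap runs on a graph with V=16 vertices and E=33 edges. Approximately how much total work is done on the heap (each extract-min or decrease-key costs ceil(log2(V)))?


Dijkstra with a binary heap: each vertex is extracted once, each edge may relax once.
Each heap operation costs O(log V).
V + E = 16 + 33 = 49
ceil(log2(16)) = 4 (since 2^3 = 8 < 16 <= 16 = 2^4)
Total heap work = (V+E) * ceil(log2(V)) = 49 * 4 = 196


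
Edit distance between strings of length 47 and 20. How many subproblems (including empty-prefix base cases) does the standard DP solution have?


The table includes base cases (empty prefixes).
Rows: (m+1) = 48
Columns: (n+1) = 21
Total = 48 * 21 = 1008


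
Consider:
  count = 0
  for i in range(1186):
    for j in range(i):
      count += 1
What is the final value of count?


For each i, the inner loop runs i times:
  i=0: inner runs 0 times
  i=1: inner runs 1 time
  i=2: inner runs 2 times
  i=3: inner runs 3 times
  i=4: inner runs 4 times
  i=5: inner runs 5 times
  i=6: inner runs 6 times
  i=7: inner runs 7 times
  ...
Total = 0 + 1 + 2 + ... + 1185 = 1186*(1186-1)/2 = 702705


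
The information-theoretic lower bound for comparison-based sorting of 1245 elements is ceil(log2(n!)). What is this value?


A binary decision tree of height h has at most 2^h leaves and needs at least n! of them, so h >= ceil(log2(n!)).
1245! is far too large to multiply out, so use Stirling's series:
  ln(n!) ~ n ln n - n + (1/2) ln(2 pi n) + 1/(12n)  (error below 1/(360 n^3), negligible here)
  ln(1245) = 7.1268908
  n ln n = 1245 * 7.1268908 = 8872.9790
  (1/2) ln(2 pi * 1245) = (1/2) ln(7822.5657) = 4.4824
  1/(12*1245) = 0.0001
  ln(1245!) ~ 8872.9790 - 1245 + 4.4824 + 0.0001 = 7632.4615
Convert to base 2: log2(1245!) = 7632.4615 / ln 2 = 7632.4615 / 0.69314718 = 11011.3144
ceil(11011.3144) = 11012


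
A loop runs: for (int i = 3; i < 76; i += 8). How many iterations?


Loop starts at i = 3, increments by 8, stops when i >= 76.
Number of iterations = ceil((76 - 3) / 8)
= ceil(73 / 8)
= 10


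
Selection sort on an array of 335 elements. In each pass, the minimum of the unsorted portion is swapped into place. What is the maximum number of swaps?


Selection sort performs one swap per pass:
  Pass 1: find min in positions 0 to 334, swap with position 0
  Pass 2: find min in positions 1 to 334, swap with position 1
  Pass 3: find min in positions 2 to 334, swap with position 2
  Pass 4: find min in positions 3 to 334, swap with position 3
  Pass 5: find min in positions 4 to 334, swap with position 4
  ... (329 more passes)
Total passes (and swaps) = n - 1 = 335 - 1 = 334


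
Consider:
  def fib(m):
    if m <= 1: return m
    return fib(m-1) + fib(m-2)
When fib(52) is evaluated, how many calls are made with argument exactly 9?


Let N(m) = number of times fib(m) is called while evaluating fib(52).
N(52) = 1 (the initial call).
N(51) = 1 (only fib(52) calls it).
For 1 <= m <= 50: fib(m) is called by fib(m+1) and fib(m+2), so
  N(m) = N(m+1) + N(m+2).
fib(0) is called only by fib(2), so N(0) = N(2).
Walk down from m=52:
  N(52)=1, N(51)=1, N(50)=2, N(49)=3, N(48)=5, N(47)=8, N(46)=13, N(45)=21, N(44)=34, N(43)=55, N(42)=89, N(41)=144, N(40)=233, N(39)=377, N(38)=610, N(37)=987, N(36)=1597, N(35)=2584, N(34)=4181, N(33)=6765, N(32)=10946, N(31)=17711, N(30)=28657, N(29)=46368, N(28)=75025, N(27)=121393, N(26)=196418, N(25)=317811, N(24)=514229, N(23)=832040, N(22)=1346269, N(21)=2178309, N(20)=3524578, N(19)=5702887, N(18)=9227465, N(17)=14930352, N(16)=24157817, N(15)=39088169, N(14)=63245986, N(13)=102334155, N(12)=165580141, N(11)=267914296, N(10)=433494437, N(9)=701408733
N(9) = 701408733


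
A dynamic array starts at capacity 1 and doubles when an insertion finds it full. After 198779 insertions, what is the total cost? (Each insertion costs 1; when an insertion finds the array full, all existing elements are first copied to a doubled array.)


Insertion cost: 198779 (one per element)
Resizes occur just before inserting elements 2, 3, 5, 9, ...
Elements copied at each resize: 1 + 2 + 4 + 8 + 16 + 32 + 64 + 128 + 256 + 512 + 1024 + 2048 + 4096 + 8192 + 16384 + 32768 + 65536 + 131072
Sum of copies = 262143 (geometric series: 2^k - 1)
Total = 198779 + 262143 = 460922


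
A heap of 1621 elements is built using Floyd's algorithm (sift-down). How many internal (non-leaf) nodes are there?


Leaf nodes occupy roughly half the array.
Sift-down is called for each internal node, starting from the last one.
Internal nodes = floor(n/2) = floor(1621/2) = 810


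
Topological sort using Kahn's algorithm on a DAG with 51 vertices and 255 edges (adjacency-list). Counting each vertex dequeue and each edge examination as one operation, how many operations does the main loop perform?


Kahn's algorithm:
  1. Compute in-degrees: O(V + E)
  2. Process queue: each vertex dequeued once (O(V))
     each edge examined once (O(E))
Total = V + E = 51 + 255 = 306


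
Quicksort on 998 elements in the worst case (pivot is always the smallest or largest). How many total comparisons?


In the worst case, each partition step picks the worst pivot:
  Partition 1: 997 comparisons (n-1 elements to compare)
  Partition 2: 996 comparisons
  Partition 3: 995 comparisons
  Partition 4: 994 comparisons
  Partition 5: 993 comparisons
  ...
  Last partition: 0 comparisons
Total = (n-1) + (n-2) + ... + 1 + 0 = n*(n-1)/2
= 998*997/2 = 497503


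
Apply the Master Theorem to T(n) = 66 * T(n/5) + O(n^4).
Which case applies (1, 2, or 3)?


The Master Theorem: T(n) = a*T(n/b) + O(n^c)
  a = 66, b = 5, c = 4
log_b(a) = log_5(66) ~ 2.603
Compare b^c with a: 5^4 = 625 > 66, so c > log_b(a).
Since c > log_b(a), Case 3 applies.
T(n) = O(n^4)
Master Theorem case = 3


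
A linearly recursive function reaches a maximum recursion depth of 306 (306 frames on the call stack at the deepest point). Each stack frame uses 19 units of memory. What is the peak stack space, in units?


Maximum recursion depth = 306 frames
Memory per frame = 19 units
Total stack space = depth * frame_size
= 306 * 19 = 5814


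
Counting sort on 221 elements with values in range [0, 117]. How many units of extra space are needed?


Output array size: 221 (to store sorted result)
Count array size: 118 (one slot per possible value, range 0 to 117)
Total extra space = 221 + 118 = 339


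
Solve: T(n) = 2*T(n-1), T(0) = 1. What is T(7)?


Unrolling:
T(7) = 2*T(6) = 2^2*T(5) = ... = 2^7*T(0)
= 2^7 * 1
= 128 * 1 = 128


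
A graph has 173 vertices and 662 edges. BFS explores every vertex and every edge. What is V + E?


A full BFS traversal dequeues each vertex once and examines each edge once.
Vertex visits: 173
Edge visits: 662
V + E = 173 + 662 = 835


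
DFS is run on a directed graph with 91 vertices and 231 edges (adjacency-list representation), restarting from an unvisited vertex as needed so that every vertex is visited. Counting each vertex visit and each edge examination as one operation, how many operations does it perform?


A full DFS traversal processes each vertex exactly once (push/pop on stack).
Each directed edge is examined once.
V = 91, E = 231
V + E = 322


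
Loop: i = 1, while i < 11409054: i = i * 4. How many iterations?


i multiplies by 4 each step:
i = 1 -> 4 -> 16 -> 64 -> 256 -> 1024 -> 4096 -> 16384 -> 65536 -> 262144 -> 1048576 -> 4194304 -> 16777216 (stop)
Iterations = ceil(log_4(11409054)) = 12


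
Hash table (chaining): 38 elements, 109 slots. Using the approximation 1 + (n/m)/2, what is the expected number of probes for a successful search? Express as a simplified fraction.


Computing expected probes:
alpha = 38/109
= 1 + alpha/2
= 1 + 38/(2*109)
= (2*109 + 38) / (2*109)
= 256/218 = 128/109


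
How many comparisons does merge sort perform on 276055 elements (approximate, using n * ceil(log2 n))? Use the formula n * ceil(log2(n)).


Recursion depth: ceil(log2(276055)) = 19
Each recursion level merges n = 276055 elements
Total = 276055 * 19 = 5245045


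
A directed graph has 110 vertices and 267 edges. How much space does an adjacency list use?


Adjacency list: one list head per vertex + one entry per edge
Vertex heads: 110
Edge entries: 267
Total = 110 + 267 = 377


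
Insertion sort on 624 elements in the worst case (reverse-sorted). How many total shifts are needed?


In the worst case (reverse-sorted), each element shifts past all previous:
  Element 1: 1 shifts
  Element 2: 2 shifts
  Element 3: 3 shifts
  Element 4: 4 shifts
  Element 5: 5 shifts
  ...
  Element 623: 623 shifts
Total = 1 + 2 + ... + 623
= 624*(624-1)/2 = 194376


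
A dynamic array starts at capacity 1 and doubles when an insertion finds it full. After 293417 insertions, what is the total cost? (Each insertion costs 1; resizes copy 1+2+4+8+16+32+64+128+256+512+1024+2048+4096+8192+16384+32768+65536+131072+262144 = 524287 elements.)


Insertion cost: 293417 (one per element)
Resizes occur just before inserting elements 2, 3, 5, 9, ...
Elements copied at each resize: 1 + 2 + 4 + 8 + 16 + 32 + 64 + 128 + 256 + 512 + 1024 + 2048 + 4096 + 8192 + 16384 + 32768 + 65536 + 131072 + 262144
Sum of copies = 524287 (geometric series: 2^k - 1)
Total = 293417 + 524287 = 817704


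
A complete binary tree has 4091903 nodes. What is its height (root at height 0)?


In a complete binary tree, level k holds nodes 2^k .. 2^(k+1)-1 (1-indexed).
Height = floor(log2(n)) = floor(log2(4091903)) = 21
Check: 2^21 = 2097152 <= 4091903 < 4194304 = 2^22


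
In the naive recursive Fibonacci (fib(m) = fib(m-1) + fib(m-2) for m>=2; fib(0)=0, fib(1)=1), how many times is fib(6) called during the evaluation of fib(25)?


Let N(m) = number of times fib(m) is called while evaluating fib(25).
N(25) = 1 (the initial call).
N(24) = 1 (only fib(25) calls it).
For 1 <= m <= 23: fib(m) is called by fib(m+1) and fib(m+2), so
  N(m) = N(m+1) + N(m+2).
fib(0) is called only by fib(2), so N(0) = N(2).
Walk down from m=25:
  N(25)=1, N(24)=1, N(23)=2, N(22)=3, N(21)=5, N(20)=8, N(19)=13, N(18)=21, N(17)=34, N(16)=55, N(15)=89, N(14)=144, N(13)=233, N(12)=377, N(11)=610, N(10)=987, N(9)=1597, N(8)=2584, N(7)=4181, N(6)=6765
N(6) = 6765


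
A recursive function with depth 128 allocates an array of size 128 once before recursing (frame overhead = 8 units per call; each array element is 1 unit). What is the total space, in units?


Array allocation: 128 units (allocated once)
Stack frames: 128 deep * 8 per frame = 1024 units
Total = 128 + 1024 = 1152


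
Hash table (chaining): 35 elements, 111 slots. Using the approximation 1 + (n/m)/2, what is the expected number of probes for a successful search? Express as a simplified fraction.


Computing expected probes:
alpha = 35/111
= 1 + alpha/2
= 1 + 35/(2*111)
= (2*111 + 35) / (2*111)
= 257/222


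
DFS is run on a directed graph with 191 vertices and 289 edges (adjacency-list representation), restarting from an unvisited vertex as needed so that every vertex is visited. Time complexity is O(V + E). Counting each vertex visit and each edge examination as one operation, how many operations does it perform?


A full DFS traversal processes each vertex exactly once (push/pop on stack).
Each directed edge is examined once.
V = 191, E = 289
V + E = 480


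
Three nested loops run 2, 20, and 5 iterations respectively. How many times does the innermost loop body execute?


Loop 1 (outermost): 2 iterations
Loop 2 (middle): 20 iterations per outer
Loop 3 (innermost): 5 iterations per middle
Total = 2 * 20 * 5 = 200


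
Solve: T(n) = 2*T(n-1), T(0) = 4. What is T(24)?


Unrolling:
T(24) = 2*T(23) = 2^2*T(22) = ... = 2^24*T(0)
= 2^24 * 4
= 16777216 * 4 = 67108864


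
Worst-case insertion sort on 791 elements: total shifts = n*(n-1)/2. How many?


Sum of shifts = 1 + 2 + 3 + ... + 790
= 791 * 790 / 2
= 624890 / 2
= 312445


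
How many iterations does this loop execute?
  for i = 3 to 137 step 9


The loop variable i takes values starting at 3 and increments by 9 each iteration.
Sequence: i = 3, 12, 21, 30, 39, 48, 57, 66, 75, ...
The upper bound 137 is inclusive, so the count is floor((last - first) / step) + 1:
floor((137 - 3) / 9) + 1 = floor(134/9) + 1 = 14 + 1 = 15


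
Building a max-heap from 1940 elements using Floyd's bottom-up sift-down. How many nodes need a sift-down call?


In a heap of 1940 elements (0-indexed array):
  Last element index: 1939
  Parent of last element: floor((1939 - 1) / 2) = 969
  Internal nodes: indices 0 to 969
  Count = floor(1940/2) = 970


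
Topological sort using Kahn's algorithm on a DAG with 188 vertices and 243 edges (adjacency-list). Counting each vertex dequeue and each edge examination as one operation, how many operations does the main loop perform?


Kahn's algorithm:
  1. Compute in-degrees: O(V + E)
  2. Process queue: each vertex dequeued once (O(V))
     each edge examined once (O(E))
Total = V + E = 188 + 243 = 431


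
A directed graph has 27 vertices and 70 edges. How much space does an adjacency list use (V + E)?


Adjacency list: one list head per vertex + one entry per edge
Vertex heads: 27
Edge entries: 70
Total = 27 + 70 = 97


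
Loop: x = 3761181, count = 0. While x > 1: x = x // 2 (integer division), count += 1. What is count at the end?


The variable x halves each step:
x = 3761181 -> 1880590 -> 940295 -> 470147 -> 235073 -> 117536 -> 58768 -> 29384 -> 14692 -> 7346 -> 3673 -> 1836 -> 918 -> 459 -> 229 -> 114 -> 57 -> 28 -> 14 -> 7 -> 3 -> 1
Number of halvings = floor(log2(3761181)) = 21


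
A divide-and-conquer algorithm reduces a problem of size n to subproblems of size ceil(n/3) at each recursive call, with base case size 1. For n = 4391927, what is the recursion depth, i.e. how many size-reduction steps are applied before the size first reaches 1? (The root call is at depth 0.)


Each step divides the size by 3 (rounding up); after k steps the size is ceil(n/3^k), which equals 1 exactly when 3^k >= n.
So the depth is the smallest k with 3^k >= 4391927, i.e. ceil(log_3(4391927)).
3^13 = 1594323 < 4391927 <= 4782969 = 3^14
Recursion depth = 14


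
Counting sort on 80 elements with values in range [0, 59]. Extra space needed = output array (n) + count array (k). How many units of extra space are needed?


Output array size: 80 (to store sorted result)
Count array size: 60 (one slot per possible value, range 0 to 59)
Total extra space = 80 + 60 = 140


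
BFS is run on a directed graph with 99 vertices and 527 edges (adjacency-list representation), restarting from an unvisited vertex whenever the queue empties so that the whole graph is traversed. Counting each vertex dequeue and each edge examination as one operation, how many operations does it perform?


A full BFS traversal dequeues each vertex exactly once and examines each directed edge exactly once.
V = 99 (vertex processing cost)
E = 527 (edge examination cost)
Total operations proportional to V + E = 99 + 527 = 626


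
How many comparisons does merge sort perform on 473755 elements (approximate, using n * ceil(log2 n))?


Recursion depth: ceil(log2(473755)) = 19
Each recursion level merges n = 473755 elements
Total = 473755 * 19 = 9001345


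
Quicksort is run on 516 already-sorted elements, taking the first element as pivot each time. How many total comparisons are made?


Sum of comparisons per partition:
515 + 514 + ... + 1 + 0
= 516 * (516 - 1) / 2
= 516 * 515 / 2
= 132870


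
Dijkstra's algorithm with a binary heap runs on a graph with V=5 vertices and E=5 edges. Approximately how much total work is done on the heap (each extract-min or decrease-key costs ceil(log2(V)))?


Dijkstra with a binary heap: each vertex is extracted once, each edge may relax once.
Each heap operation costs O(log V).
V + E = 5 + 5 = 10
ceil(log2(5)) = 3 (since 2^2 = 4 < 5 <= 8 = 2^3)
Total heap work = (V+E) * ceil(log2(V)) = 10 * 3 = 30


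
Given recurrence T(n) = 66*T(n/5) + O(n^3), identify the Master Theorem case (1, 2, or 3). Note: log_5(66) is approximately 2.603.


Master Theorem parameters: a=66, b=5, c=3
log_b(a) = 2.603
Compare b^c with a: 5^3 = 125 > 66, so c > log_b(a).
Comparing c=3 vs log_b(a)=2.603:
3 > 2.603 => Case 3
Result: T(n) = O(n^3)
Master Theorem case = 3


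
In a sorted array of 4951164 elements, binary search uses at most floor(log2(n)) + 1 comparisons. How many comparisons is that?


Halving sequence: 4951164 -> 2475582 -> 1237791 -> 618895 -> 309447 -> 154723 -> 77361 -> 38680 -> 19340 -> 9670 -> 4835 -> 2417 -> 1208 -> 604 -> 302 -> 151 -> 75 -> 37 -> 18 -> 9 -> 4 -> 2 -> 1
Number of halvings = 22
Max comparisons = 22 + 1 = 23
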